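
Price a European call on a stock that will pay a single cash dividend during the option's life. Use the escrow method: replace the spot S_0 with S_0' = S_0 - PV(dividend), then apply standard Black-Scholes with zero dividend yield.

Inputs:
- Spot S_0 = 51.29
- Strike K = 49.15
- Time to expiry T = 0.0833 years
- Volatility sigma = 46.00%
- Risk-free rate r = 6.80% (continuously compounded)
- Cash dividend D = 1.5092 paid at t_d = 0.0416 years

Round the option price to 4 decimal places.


Answer: Price = 3.0924

Derivation:
PV(D) = D * exp(-r * t_d) = 1.5092 * 0.99717520 = 1.50493681
S_0' = S_0 - PV(D) = 51.2900 - 1.50493681 = 49.78506319
d1 = (ln(S_0'/K) + (r + sigma^2/2)*T) / (sigma*sqrt(T)) = 0.20574626
d2 = d1 - sigma*sqrt(T) = 0.07298226
exp(-rT) = 0.99435161
N(d1) = 0.58150544; N(d2) = 0.52908988
C = S_0' * N(d1) - K * exp(-rT) * N(d2) = 49.78506319 * 0.58150544 - 49.1500 * 0.99435161 * 0.52908988 = 3.0924


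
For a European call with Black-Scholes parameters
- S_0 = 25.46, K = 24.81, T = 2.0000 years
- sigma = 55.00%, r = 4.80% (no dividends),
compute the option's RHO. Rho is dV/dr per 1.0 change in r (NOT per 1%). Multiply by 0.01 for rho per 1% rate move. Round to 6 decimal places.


d1 = 0.5455801877; d2 = -0.2322372716
phi(d1) = 0.3437751724; exp(-qT) = 1.0000000000; exp(-rT) = 0.9084640161
N(d2) = 0.4081768652
Rho = K*T*exp(-rT)*N(d2) = 24.8100 * 2.0000 * 0.9084640161 * 0.4081768652 = 18.399790

Answer: Rho = 18.399790


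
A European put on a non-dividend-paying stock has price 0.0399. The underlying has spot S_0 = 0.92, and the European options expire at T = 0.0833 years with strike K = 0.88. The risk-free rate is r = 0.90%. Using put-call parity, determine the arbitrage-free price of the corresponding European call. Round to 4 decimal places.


Put-call parity: C - P = S_0 * exp(-qT) - K * exp(-rT).
S_0 * exp(-qT) = 0.9200 * 1.00000000 = 0.92000000
K * exp(-rT) = 0.8800 * 0.99925058 = 0.87934051
C = P + S*exp(-qT) - K*exp(-rT)
C = 0.0399 + 0.92000000 - 0.87934051 = 0.0806

Answer: Call price = 0.0806


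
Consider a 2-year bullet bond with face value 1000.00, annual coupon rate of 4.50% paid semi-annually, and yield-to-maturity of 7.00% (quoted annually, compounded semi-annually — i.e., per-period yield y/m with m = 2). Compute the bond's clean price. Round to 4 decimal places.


Answer: Price = 954.0865

Derivation:
Coupon per period c = face * coupon_rate / m = 22.500000
Periods per year m = 2; per-period yield y/m = 0.035000
Number of cashflows N = 4
Cashflows (t years, CF_t, discount factor 1/(1+y/m)^(m*t), PV):
  t = 0.5000: CF_t = 22.500000, DF = 0.966184, PV = 21.739130
  t = 1.0000: CF_t = 22.500000, DF = 0.933511, PV = 21.003991
  t = 1.5000: CF_t = 22.500000, DF = 0.901943, PV = 20.293711
  t = 2.0000: CF_t = 1022.500000, DF = 0.871442, PV = 891.049678
Price P = sum_t PV_t = 954.086510


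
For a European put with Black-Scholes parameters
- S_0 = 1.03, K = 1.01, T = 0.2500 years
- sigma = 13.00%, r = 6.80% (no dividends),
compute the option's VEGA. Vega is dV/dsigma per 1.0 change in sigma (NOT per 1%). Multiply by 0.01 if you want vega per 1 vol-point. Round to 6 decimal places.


d1 = 0.5957072521; d2 = 0.5307072521
phi(d1) = 0.3340809005; exp(-qT) = 1.0000000000; exp(-rT) = 0.9831436846
Vega = S * exp(-qT) * phi(d1) * sqrt(T) = 1.0300 * 1.0000000000 * 0.3340809005 * 0.5000000000 = 0.172052

Answer: Vega = 0.172052


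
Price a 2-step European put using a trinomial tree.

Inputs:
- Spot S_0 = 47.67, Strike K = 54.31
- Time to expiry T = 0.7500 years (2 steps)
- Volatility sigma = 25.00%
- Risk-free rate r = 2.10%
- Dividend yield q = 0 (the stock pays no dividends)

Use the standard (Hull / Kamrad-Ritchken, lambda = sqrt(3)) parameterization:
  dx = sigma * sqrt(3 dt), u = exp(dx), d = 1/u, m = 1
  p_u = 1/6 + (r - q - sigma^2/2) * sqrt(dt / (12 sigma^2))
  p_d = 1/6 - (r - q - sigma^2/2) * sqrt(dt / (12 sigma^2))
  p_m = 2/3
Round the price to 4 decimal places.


dt = T/N = 0.375000; dx = sigma*sqrt(3*dt) = 0.265165
u = exp(dx) = 1.303646; d = 1/u = 0.767079
p_u = 0.159419, p_m = 0.666667, p_d = 0.173915
Discount per step: exp(-r*dt) = 0.992156
Stock lattice S(k, j) with j the centered position index:
  k=0: S(0,+0) = 47.6700
  k=1: S(1,-1) = 36.5667; S(1,+0) = 47.6700; S(1,+1) = 62.1448
  k=2: S(2,-2) = 28.0495; S(2,-1) = 36.5667; S(2,+0) = 47.6700; S(2,+1) = 62.1448; S(2,+2) = 81.0148
Terminal payoffs V(N, j) = max(K - S_T, 0):
  V(2,-2) = 26.260461; V(2,-1) = 17.743328; V(2,+0) = 6.640000; V(2,+1) = 0.000000; V(2,+2) = 0.000000
Backward induction: V(k, j) = exp(-r*dt) * [p_u * V(k+1, j+1) + p_m * V(k+1, j) + p_d * V(k+1, j-1)]
  V(1,-1) = exp(-r*dt) * [p_u*6.640000 + p_m*17.743328 + p_d*26.260461] = 17.317587
  V(1,+0) = exp(-r*dt) * [p_u*0.000000 + p_m*6.640000 + p_d*17.743328] = 7.453560
  V(1,+1) = exp(-r*dt) * [p_u*0.000000 + p_m*0.000000 + p_d*6.640000] = 1.145734
  V(0,+0) = exp(-r*dt) * [p_u*1.145734 + p_m*7.453560 + p_d*17.317587] = 8.099437

Answer: Price = V(0,0) = 8.0994


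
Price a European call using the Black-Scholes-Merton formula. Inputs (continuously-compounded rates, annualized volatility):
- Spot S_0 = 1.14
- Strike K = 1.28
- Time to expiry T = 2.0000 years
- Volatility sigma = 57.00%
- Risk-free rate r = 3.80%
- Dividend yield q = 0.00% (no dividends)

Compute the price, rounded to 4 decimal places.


Answer: Price = 0.3414

Derivation:
d1 = (ln(S/K) + (r - q + 0.5*sigma^2) * T) / (sigma * sqrt(T)) = 0.35363798
d2 = d1 - sigma * sqrt(T) = -0.45246375
exp(-rT) = 0.92681621; exp(-qT) = 1.00000000
C = S_0 * exp(-qT) * N(d1) - K * exp(-rT) * N(d2)
N(d1) = 0.63819489; N(d2) = 0.32546746
C = 1.1400 * 1.00000000 * 0.63819489 - 1.2800 * 0.92681621 * 0.32546746 = 0.3414


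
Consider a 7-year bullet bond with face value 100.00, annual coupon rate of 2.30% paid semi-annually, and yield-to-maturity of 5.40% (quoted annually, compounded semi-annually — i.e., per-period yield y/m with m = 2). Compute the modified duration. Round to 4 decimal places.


Answer: Modified duration = 6.2711

Derivation:
Coupon per period c = face * coupon_rate / m = 1.150000
Periods per year m = 2; per-period yield y/m = 0.027000
Number of cashflows N = 14
Cashflows (t years, CF_t, discount factor 1/(1+y/m)^(m*t), PV):
  t = 0.5000: CF_t = 1.150000, DF = 0.973710, PV = 1.119766
  t = 1.0000: CF_t = 1.150000, DF = 0.948111, PV = 1.090327
  t = 1.5000: CF_t = 1.150000, DF = 0.923185, PV = 1.061663
  t = 2.0000: CF_t = 1.150000, DF = 0.898914, PV = 1.033751
  t = 2.5000: CF_t = 1.150000, DF = 0.875282, PV = 1.006574
  t = 3.0000: CF_t = 1.150000, DF = 0.852270, PV = 0.980111
  t = 3.5000: CF_t = 1.150000, DF = 0.829864, PV = 0.954344
  t = 4.0000: CF_t = 1.150000, DF = 0.808047, PV = 0.929254
  t = 4.5000: CF_t = 1.150000, DF = 0.786803, PV = 0.904823
  t = 5.0000: CF_t = 1.150000, DF = 0.766118, PV = 0.881035
  t = 5.5000: CF_t = 1.150000, DF = 0.745976, PV = 0.857873
  t = 6.0000: CF_t = 1.150000, DF = 0.726365, PV = 0.835319
  t = 6.5000: CF_t = 1.150000, DF = 0.707268, PV = 0.813359
  t = 7.0000: CF_t = 101.150000, DF = 0.688674, PV = 69.659392
Price P = sum_t PV_t = 82.127591
First compute Macaulay numerator sum_t t * PV_t:
  t * PV_t at t = 0.5000: 0.559883
  t * PV_t at t = 1.0000: 1.090327
  t * PV_t at t = 1.5000: 1.592494
  t * PV_t at t = 2.0000: 2.067503
  t * PV_t at t = 2.5000: 2.516435
  t * PV_t at t = 3.0000: 2.940332
  t * PV_t at t = 3.5000: 3.340202
  t * PV_t at t = 4.0000: 3.717015
  t * PV_t at t = 4.5000: 4.071706
  t * PV_t at t = 5.0000: 4.405177
  t * PV_t at t = 5.5000: 4.718301
  t * PV_t at t = 6.0000: 5.011916
  t * PV_t at t = 6.5000: 5.286831
  t * PV_t at t = 7.0000: 487.615741
Macaulay duration D = 528.933863 / 82.127591 = 6.440392
Modified duration = D / (1 + y/m) = 6.440392 / (1 + 0.027000) = 6.271073


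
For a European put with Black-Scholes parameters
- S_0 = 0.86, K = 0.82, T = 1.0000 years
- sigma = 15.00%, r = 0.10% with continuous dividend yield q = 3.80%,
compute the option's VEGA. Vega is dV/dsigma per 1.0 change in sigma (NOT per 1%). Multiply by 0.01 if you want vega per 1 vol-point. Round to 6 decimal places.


Answer: Vega = 0.326803

Derivation:
d1 = 0.1458536599; d2 = -0.0041463401
phi(d1) = 0.3947213610; exp(-qT) = 0.9627129409; exp(-rT) = 0.9990004998
Vega = S * exp(-qT) * phi(d1) * sqrt(T) = 0.8600 * 0.9627129409 * 0.3947213610 * 1.0000000000 = 0.326803


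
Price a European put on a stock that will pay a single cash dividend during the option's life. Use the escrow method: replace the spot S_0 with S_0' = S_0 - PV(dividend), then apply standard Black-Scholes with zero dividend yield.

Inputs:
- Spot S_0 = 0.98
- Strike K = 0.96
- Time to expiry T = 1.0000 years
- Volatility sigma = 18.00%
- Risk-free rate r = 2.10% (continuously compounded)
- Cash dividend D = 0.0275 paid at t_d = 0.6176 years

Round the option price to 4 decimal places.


PV(D) = D * exp(-r * t_d) = 0.0275 * 0.98711414 = 0.02714564
S_0' = S_0 - PV(D) = 0.9800 - 0.02714564 = 0.95285436
d1 = (ln(S_0'/K) + (r + sigma^2/2)*T) / (sigma*sqrt(T)) = 0.16515992
d2 = d1 - sigma*sqrt(T) = -0.01484008
exp(-rT) = 0.97921896
N(-d1) = 0.43440905; N(-d2) = 0.50592012
P = K * exp(-rT) * N(-d2) - S_0' * N(-d1) = 0.9600 * 0.97921896 * 0.50592012 - 0.95285436 * 0.43440905 = 0.0617

Answer: Price = 0.0617


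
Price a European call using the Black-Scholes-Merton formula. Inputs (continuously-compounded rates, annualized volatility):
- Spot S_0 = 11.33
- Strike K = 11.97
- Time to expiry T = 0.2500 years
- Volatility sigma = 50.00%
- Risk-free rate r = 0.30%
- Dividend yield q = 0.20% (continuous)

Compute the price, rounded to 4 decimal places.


Answer: Price = 0.8673

Derivation:
d1 = (ln(S/K) + (r - q + 0.5*sigma^2) * T) / (sigma * sqrt(T)) = -0.09379778
d2 = d1 - sigma * sqrt(T) = -0.34379778
exp(-rT) = 0.99925028; exp(-qT) = 0.99950012
C = S_0 * exp(-qT) * N(d1) - K * exp(-rT) * N(d2)
N(d1) = 0.46263490; N(d2) = 0.36549919
C = 11.3300 * 0.99950012 * 0.46263490 - 11.9700 * 0.99925028 * 0.36549919 = 0.8673


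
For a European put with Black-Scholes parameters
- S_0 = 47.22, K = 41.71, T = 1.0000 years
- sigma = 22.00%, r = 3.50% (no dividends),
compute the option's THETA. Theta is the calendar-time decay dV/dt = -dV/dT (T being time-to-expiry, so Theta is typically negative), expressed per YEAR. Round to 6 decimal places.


d1 = 0.8330755611; d2 = 0.6130755611
phi(d1) = 0.2819724301; exp(-qT) = 1.0000000000; exp(-rT) = 0.9656054163
Theta = -S*exp(-qT)*phi(d1)*sigma/(2*sqrt(T)) + r*K*exp(-rT)*N(-d2) - q*S*exp(-qT)*N(-d1)
N(-d1) = 0.2024010578; N(-d2) = 0.2699131894; sqrt(T) = 1.0000000000
Term 1 = -47.2200 * 1.0000000000 * 0.2819724301 * 0.2200 / (2 * 1.0000000000) = -1.4646211964
Term 2 = 0.0350 * 41.7100 * 0.9656054163 * 0.2699131894 = 0.3804801765
Term 3 = 0 (no dividend yield, q = 0)
Theta = -1.4646211964 + (0.3804801765) + (0.0000000000) = -1.084141

Answer: Theta = -1.084141


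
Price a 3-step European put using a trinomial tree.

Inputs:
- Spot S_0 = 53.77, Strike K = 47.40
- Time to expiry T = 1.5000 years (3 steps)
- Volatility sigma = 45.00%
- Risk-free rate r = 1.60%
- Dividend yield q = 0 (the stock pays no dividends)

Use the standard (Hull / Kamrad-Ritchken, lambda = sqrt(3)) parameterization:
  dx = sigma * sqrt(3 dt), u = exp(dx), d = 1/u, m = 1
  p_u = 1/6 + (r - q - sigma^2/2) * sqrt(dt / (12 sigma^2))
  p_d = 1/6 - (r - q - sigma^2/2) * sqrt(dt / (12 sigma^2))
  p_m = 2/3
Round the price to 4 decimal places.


dt = T/N = 0.500000; dx = sigma*sqrt(3*dt) = 0.551135
u = exp(dx) = 1.735222; d = 1/u = 0.576295
p_u = 0.127996, p_m = 0.666667, p_d = 0.205337
Discount per step: exp(-r*dt) = 0.992032
Stock lattice S(k, j) with j the centered position index:
  k=0: S(0,+0) = 53.7700
  k=1: S(1,-1) = 30.9874; S(1,+0) = 53.7700; S(1,+1) = 93.3029
  k=2: S(2,-2) = 17.8579; S(2,-1) = 30.9874; S(2,+0) = 53.7700; S(2,+1) = 93.3029; S(2,+2) = 161.9012
  k=3: S(3,-3) = 10.2914; S(3,-2) = 17.8579; S(3,-1) = 30.9874; S(3,+0) = 53.7700; S(3,+1) = 93.3029; S(3,+2) = 161.9012; S(3,+3) = 280.9344
Terminal payoffs V(N, j) = max(K - S_T, 0):
  V(3,-3) = 37.108584; V(3,-2) = 29.542112; V(3,-1) = 16.412605; V(3,+0) = 0.000000; V(3,+1) = 0.000000; V(3,+2) = 0.000000; V(3,+3) = 0.000000
Backward induction: V(k, j) = exp(-r*dt) * [p_u * V(k+1, j+1) + p_m * V(k+1, j) + p_d * V(k+1, j-1)]
  V(2,-2) = exp(-r*dt) * [p_u*16.412605 + p_m*29.542112 + p_d*37.108584] = 29.180874
  V(2,-1) = exp(-r*dt) * [p_u*0.000000 + p_m*16.412605 + p_d*29.542112] = 16.872301
  V(2,+0) = exp(-r*dt) * [p_u*0.000000 + p_m*0.000000 + p_d*16.412605] = 3.343259
  V(2,+1) = exp(-r*dt) * [p_u*0.000000 + p_m*0.000000 + p_d*0.000000] = 0.000000
  V(2,+2) = exp(-r*dt) * [p_u*0.000000 + p_m*0.000000 + p_d*0.000000] = 0.000000
  V(1,-1) = exp(-r*dt) * [p_u*3.343259 + p_m*16.872301 + p_d*29.180874] = 17.527255
  V(1,+0) = exp(-r*dt) * [p_u*0.000000 + p_m*3.343259 + p_d*16.872301] = 5.647980
  V(1,+1) = exp(-r*dt) * [p_u*0.000000 + p_m*0.000000 + p_d*3.343259] = 0.681024
  V(0,+0) = exp(-r*dt) * [p_u*0.681024 + p_m*5.647980 + p_d*17.527255] = 7.392106

Answer: Price = V(0,0) = 7.3921


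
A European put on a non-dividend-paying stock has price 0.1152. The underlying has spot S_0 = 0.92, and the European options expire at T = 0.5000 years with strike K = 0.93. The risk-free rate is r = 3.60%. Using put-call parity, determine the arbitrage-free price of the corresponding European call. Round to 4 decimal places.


Put-call parity: C - P = S_0 * exp(-qT) - K * exp(-rT).
S_0 * exp(-qT) = 0.9200 * 1.00000000 = 0.92000000
K * exp(-rT) = 0.9300 * 0.98216103 = 0.91340976
C = P + S*exp(-qT) - K*exp(-rT)
C = 0.1152 + 0.92000000 - 0.91340976 = 0.1218

Answer: Call price = 0.1218


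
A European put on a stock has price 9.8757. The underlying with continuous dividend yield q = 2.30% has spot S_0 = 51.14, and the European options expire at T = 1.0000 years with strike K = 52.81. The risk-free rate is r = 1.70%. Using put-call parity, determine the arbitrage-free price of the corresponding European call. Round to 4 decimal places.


Answer: Call price = 7.9331

Derivation:
Put-call parity: C - P = S_0 * exp(-qT) - K * exp(-rT).
S_0 * exp(-qT) = 51.1400 * 0.97726248 = 49.97720342
K * exp(-rT) = 52.8100 * 0.98314368 = 51.91981799
C = P + S*exp(-qT) - K*exp(-rT)
C = 9.8757 + 49.97720342 - 51.91981799 = 7.9331


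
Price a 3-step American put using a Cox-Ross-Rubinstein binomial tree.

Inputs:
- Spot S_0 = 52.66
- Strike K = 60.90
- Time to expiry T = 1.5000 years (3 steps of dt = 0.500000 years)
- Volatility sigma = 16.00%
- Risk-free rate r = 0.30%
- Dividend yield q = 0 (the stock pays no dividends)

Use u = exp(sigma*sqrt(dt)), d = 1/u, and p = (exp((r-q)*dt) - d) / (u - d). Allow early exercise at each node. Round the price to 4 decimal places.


Answer: Price = V(0,0) = 9.5054

Derivation:
dt = T/N = 0.500000
u = exp(sigma*sqrt(dt)) = 1.119785; d = 1/u = 0.893028
p = (exp((r-q)*dt) - d) / (u - d) = 0.478366
Discount per step: exp(-r*dt) = 0.998501
Stock lattice S(k, i) with i counting down-moves:
  k=0: S(0,0) = 52.6600
  k=1: S(1,0) = 58.9679; S(1,1) = 47.0269
  k=2: S(2,0) = 66.0314; S(2,1) = 52.6600; S(2,2) = 41.9963
  k=3: S(3,0) = 73.9410; S(3,1) = 58.9679; S(3,2) = 47.0269; S(3,3) = 37.5039
Terminal payoffs V(N, i) = max(K - S_T, 0):
  V(3,0) = 0.000000; V(3,1) = 1.932099; V(3,2) = 13.873133; V(3,3) = 23.396101
Backward induction: V(k, i) = exp(-r*dt) * [p * V(k+1, i) + (1-p) * V(k+1, i+1)]; then take max(V_cont, immediate exercise) for American.
  V(2,0) = exp(-r*dt) * [p*0.000000 + (1-p)*1.932099] = 1.006338; exercise = 0.000000; V(2,0) = max -> 1.006338
  V(2,1) = exp(-r*dt) * [p*1.932099 + (1-p)*13.873133] = 8.148718; exercise = 8.240000; V(2,1) = max -> 8.240000
  V(2,2) = exp(-r*dt) * [p*13.873133 + (1-p)*23.396101] = 18.812399; exercise = 18.903680; V(2,2) = max -> 18.903680
  V(1,0) = exp(-r*dt) * [p*1.006338 + (1-p)*8.240000] = 4.772499; exercise = 1.932099; V(1,0) = max -> 4.772499
  V(1,1) = exp(-r*dt) * [p*8.240000 + (1-p)*18.903680] = 13.781852; exercise = 13.873133; V(1,1) = max -> 13.873133
  V(0,0) = exp(-r*dt) * [p*4.772499 + (1-p)*13.873133] = 9.505432; exercise = 8.240000; V(0,0) = max -> 9.505432


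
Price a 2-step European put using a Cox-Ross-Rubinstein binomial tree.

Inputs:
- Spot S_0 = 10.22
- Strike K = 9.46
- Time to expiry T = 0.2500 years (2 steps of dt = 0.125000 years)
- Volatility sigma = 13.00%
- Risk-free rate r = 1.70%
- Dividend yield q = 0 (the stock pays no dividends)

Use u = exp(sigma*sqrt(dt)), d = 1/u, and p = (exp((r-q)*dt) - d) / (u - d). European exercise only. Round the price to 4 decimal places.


dt = T/N = 0.125000
u = exp(sigma*sqrt(dt)) = 1.047035; d = 1/u = 0.955078
p = (exp((r-q)*dt) - d) / (u - d) = 0.511645
Discount per step: exp(-r*dt) = 0.997877
Stock lattice S(k, i) with i counting down-moves:
  k=0: S(0,0) = 10.2200
  k=1: S(1,0) = 10.7007; S(1,1) = 9.7609
  k=2: S(2,0) = 11.2040; S(2,1) = 10.2200; S(2,2) = 9.3224
Terminal payoffs V(N, i) = max(K - S_T, 0):
  V(2,0) = 0.000000; V(2,1) = 0.000000; V(2,2) = 0.137576
Backward induction: V(k, i) = exp(-r*dt) * [p * V(k+1, i) + (1-p) * V(k+1, i+1)].
  V(1,0) = exp(-r*dt) * [p*0.000000 + (1-p)*0.000000] = 0.000000
  V(1,1) = exp(-r*dt) * [p*0.000000 + (1-p)*0.137576] = 0.067043
  V(0,0) = exp(-r*dt) * [p*0.000000 + (1-p)*0.067043] = 0.032671

Answer: Price = V(0,0) = 0.0327


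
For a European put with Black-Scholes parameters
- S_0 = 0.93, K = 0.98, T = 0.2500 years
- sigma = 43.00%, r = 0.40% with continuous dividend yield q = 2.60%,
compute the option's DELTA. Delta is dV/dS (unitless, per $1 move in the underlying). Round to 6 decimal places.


d1 = -0.1616534210; d2 = -0.3766534210
phi(d1) = 0.3937636403; exp(-qT) = 0.9935210793; exp(-rT) = 0.9990004998
N(-d1) = 0.5642106067
Delta = -exp(-qT) * N(-d1) = -0.9935210793 * 0.5642106067 = -0.560555

Answer: Delta = -0.560555


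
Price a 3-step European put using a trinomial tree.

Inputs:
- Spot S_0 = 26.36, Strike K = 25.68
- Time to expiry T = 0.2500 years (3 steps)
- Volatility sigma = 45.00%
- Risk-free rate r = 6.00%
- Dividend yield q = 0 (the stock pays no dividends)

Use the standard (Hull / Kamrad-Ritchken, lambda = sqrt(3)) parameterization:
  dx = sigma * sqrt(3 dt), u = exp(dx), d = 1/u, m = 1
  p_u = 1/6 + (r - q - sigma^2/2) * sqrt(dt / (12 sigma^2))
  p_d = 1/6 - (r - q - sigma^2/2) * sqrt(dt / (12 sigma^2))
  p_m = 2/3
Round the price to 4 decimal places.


dt = T/N = 0.083333; dx = sigma*sqrt(3*dt) = 0.225000
u = exp(dx) = 1.252323; d = 1/u = 0.798516
p_u = 0.159028, p_m = 0.666667, p_d = 0.174306
Discount per step: exp(-r*dt) = 0.995012
Stock lattice S(k, j) with j the centered position index:
  k=0: S(0,+0) = 26.3600
  k=1: S(1,-1) = 21.0489; S(1,+0) = 26.3600; S(1,+1) = 33.0112
  k=2: S(2,-2) = 16.8079; S(2,-1) = 21.0489; S(2,+0) = 26.3600; S(2,+1) = 33.0112; S(2,+2) = 41.3407
  k=3: S(3,-3) = 13.4214; S(3,-2) = 16.8079; S(3,-1) = 21.0489; S(3,+0) = 26.3600; S(3,+1) = 33.0112; S(3,+2) = 41.3407; S(3,+3) = 51.7719
Terminal payoffs V(N, j) = max(K - S_T, 0):
  V(3,-3) = 12.258637; V(3,-2) = 8.872122; V(3,-1) = 4.631112; V(3,+0) = 0.000000; V(3,+1) = 0.000000; V(3,+2) = 0.000000; V(3,+3) = 0.000000
Backward induction: V(k, j) = exp(-r*dt) * [p_u * V(k+1, j+1) + p_m * V(k+1, j) + p_d * V(k+1, j-1)]
  V(2,-2) = exp(-r*dt) * [p_u*4.631112 + p_m*8.872122 + p_d*12.258637] = 8.744142
  V(2,-1) = exp(-r*dt) * [p_u*0.000000 + p_m*4.631112 + p_d*8.872122] = 4.610757
  V(2,+0) = exp(-r*dt) * [p_u*0.000000 + p_m*0.000000 + p_d*4.631112] = 0.803203
  V(2,+1) = exp(-r*dt) * [p_u*0.000000 + p_m*0.000000 + p_d*0.000000] = 0.000000
  V(2,+2) = exp(-r*dt) * [p_u*0.000000 + p_m*0.000000 + p_d*0.000000] = 0.000000
  V(1,-1) = exp(-r*dt) * [p_u*0.803203 + p_m*4.610757 + p_d*8.744142] = 4.702152
  V(1,+0) = exp(-r*dt) * [p_u*0.000000 + p_m*0.803203 + p_d*4.610757] = 1.332470
  V(1,+1) = exp(-r*dt) * [p_u*0.000000 + p_m*0.000000 + p_d*0.803203] = 0.139304
  V(0,+0) = exp(-r*dt) * [p_u*0.139304 + p_m*1.332470 + p_d*4.702152] = 1.721449

Answer: Price = V(0,0) = 1.7214


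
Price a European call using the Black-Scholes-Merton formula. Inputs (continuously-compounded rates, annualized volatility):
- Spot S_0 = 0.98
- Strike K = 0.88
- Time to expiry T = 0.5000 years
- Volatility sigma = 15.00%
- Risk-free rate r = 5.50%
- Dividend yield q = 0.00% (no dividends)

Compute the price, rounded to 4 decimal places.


d1 = (ln(S/K) + (r - q + 0.5*sigma^2) * T) / (sigma * sqrt(T)) = 1.32705713
d2 = d1 - sigma * sqrt(T) = 1.22099111
exp(-rT) = 0.97287468; exp(-qT) = 1.00000000
C = S_0 * exp(-qT) * N(d1) - K * exp(-rT) * N(d2)
N(d1) = 0.90775511; N(d2) = 0.88895531
C = 0.9800 * 1.00000000 * 0.90775511 - 0.8800 * 0.97287468 * 0.88895531 = 0.1285

Answer: Price = 0.1285


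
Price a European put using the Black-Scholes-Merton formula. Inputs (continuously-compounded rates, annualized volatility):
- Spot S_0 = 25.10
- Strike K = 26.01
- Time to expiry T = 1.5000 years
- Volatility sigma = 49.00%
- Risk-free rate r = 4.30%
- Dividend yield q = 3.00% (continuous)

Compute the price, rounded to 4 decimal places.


Answer: Price = 5.9027

Derivation:
d1 = (ln(S/K) + (r - q + 0.5*sigma^2) * T) / (sigma * sqrt(T)) = 0.27321270
d2 = d1 - sigma * sqrt(T) = -0.32691229
exp(-rT) = 0.93753611; exp(-qT) = 0.95599748
P = K * exp(-rT) * N(-d2) - S_0 * exp(-qT) * N(-d1)
N(-d1) = 0.39234486; N(-d2) = 0.62813289
P = 26.0100 * 0.93753611 * 0.62813289 - 25.1000 * 0.95599748 * 0.39234486 = 5.9027


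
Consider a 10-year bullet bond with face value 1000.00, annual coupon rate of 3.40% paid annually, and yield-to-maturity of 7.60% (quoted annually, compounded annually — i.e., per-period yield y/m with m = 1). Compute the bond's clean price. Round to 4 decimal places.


Answer: Price = 713.0204

Derivation:
Coupon per period c = face * coupon_rate / m = 34.000000
Periods per year m = 1; per-period yield y/m = 0.076000
Number of cashflows N = 10
Cashflows (t years, CF_t, discount factor 1/(1+y/m)^(m*t), PV):
  t = 1.0000: CF_t = 34.000000, DF = 0.929368, PV = 31.598513
  t = 2.0000: CF_t = 34.000000, DF = 0.863725, PV = 29.366648
  t = 3.0000: CF_t = 34.000000, DF = 0.802718, PV = 27.292424
  t = 4.0000: CF_t = 34.000000, DF = 0.746021, PV = 25.364706
  t = 5.0000: CF_t = 34.000000, DF = 0.693328, PV = 23.573147
  t = 6.0000: CF_t = 34.000000, DF = 0.644357, PV = 21.908129
  t = 7.0000: CF_t = 34.000000, DF = 0.598845, PV = 20.360715
  t = 8.0000: CF_t = 34.000000, DF = 0.556547, PV = 18.922597
  t = 9.0000: CF_t = 34.000000, DF = 0.517237, PV = 17.586057
  t = 10.0000: CF_t = 1034.000000, DF = 0.480704, PV = 497.047422
Price P = sum_t PV_t = 713.020357


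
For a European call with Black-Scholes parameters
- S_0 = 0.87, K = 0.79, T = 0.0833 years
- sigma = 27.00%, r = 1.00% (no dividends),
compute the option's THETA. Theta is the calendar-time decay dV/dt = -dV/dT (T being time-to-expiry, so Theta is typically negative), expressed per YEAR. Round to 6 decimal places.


d1 = 1.2874862649; d2 = 1.2095595686
phi(d1) = 0.1741655536; exp(-qT) = 1.0000000000; exp(-rT) = 0.9991673468
Theta = -S*exp(-qT)*phi(d1)*sigma/(2*sqrt(T)) - r*K*exp(-rT)*N(d2) + q*S*exp(-qT)*N(d1)
N(d1) = 0.9010375730; N(d2) = 0.8867760298; sqrt(T) = 0.2886173938
Term 1 = -0.8700 * 1.0000000000 * 0.1741655536 * 0.2700 / (2 * 0.2886173938) = -0.0708749532
Term 2 = -0.0100 * 0.7900 * 0.9991673468 * 0.8867760298 = -0.0069996975
Term 3 = 0 (no dividend yield, q = 0)
Theta = -0.0708749532 + (-0.0069996975) + (0.0000000000) = -0.077875

Answer: Theta = -0.077875


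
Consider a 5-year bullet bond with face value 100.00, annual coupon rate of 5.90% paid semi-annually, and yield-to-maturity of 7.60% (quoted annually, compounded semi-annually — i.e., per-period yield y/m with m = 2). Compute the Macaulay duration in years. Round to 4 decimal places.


Answer: Macaulay duration = 4.3757 years

Derivation:
Coupon per period c = face * coupon_rate / m = 2.950000
Periods per year m = 2; per-period yield y/m = 0.038000
Number of cashflows N = 10
Cashflows (t years, CF_t, discount factor 1/(1+y/m)^(m*t), PV):
  t = 0.5000: CF_t = 2.950000, DF = 0.963391, PV = 2.842004
  t = 1.0000: CF_t = 2.950000, DF = 0.928122, PV = 2.737961
  t = 1.5000: CF_t = 2.950000, DF = 0.894145, PV = 2.637728
  t = 2.0000: CF_t = 2.950000, DF = 0.861411, PV = 2.541163
  t = 2.5000: CF_t = 2.950000, DF = 0.829876, PV = 2.448134
  t = 3.0000: CF_t = 2.950000, DF = 0.799495, PV = 2.358511
  t = 3.5000: CF_t = 2.950000, DF = 0.770227, PV = 2.272169
  t = 4.0000: CF_t = 2.950000, DF = 0.742030, PV = 2.188987
  t = 4.5000: CF_t = 2.950000, DF = 0.714865, PV = 2.108851
  t = 5.0000: CF_t = 102.950000, DF = 0.688694, PV = 70.901074
Price P = sum_t PV_t = 93.036582
Macaulay numerator sum_t t * PV_t:
  t * PV_t at t = 0.5000: 1.421002
  t * PV_t at t = 1.0000: 2.737961
  t * PV_t at t = 1.5000: 3.956592
  t * PV_t at t = 2.0000: 5.082327
  t * PV_t at t = 2.5000: 6.120336
  t * PV_t at t = 3.0000: 7.075533
  t * PV_t at t = 3.5000: 7.952590
  t * PV_t at t = 4.0000: 8.755948
  t * PV_t at t = 4.5000: 9.489828
  t * PV_t at t = 5.0000: 354.505372
Macaulay duration D = (sum_t t * PV_t) / P = 407.097488 / 93.036582 = 4.375671


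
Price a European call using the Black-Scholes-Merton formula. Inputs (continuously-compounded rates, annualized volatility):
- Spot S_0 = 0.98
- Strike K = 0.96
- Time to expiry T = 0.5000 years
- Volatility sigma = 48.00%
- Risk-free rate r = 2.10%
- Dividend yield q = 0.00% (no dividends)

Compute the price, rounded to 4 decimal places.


d1 = (ln(S/K) + (r - q + 0.5*sigma^2) * T) / (sigma * sqrt(T)) = 0.26139171
d2 = d1 - sigma * sqrt(T) = -0.07801955
exp(-rT) = 0.98955493; exp(-qT) = 1.00000000
C = S_0 * exp(-qT) * N(d1) - K * exp(-rT) * N(d2)
N(d1) = 0.60310477; N(d2) = 0.46890625
C = 0.9800 * 1.00000000 * 0.60310477 - 0.9600 * 0.98955493 * 0.46890625 = 0.1456

Answer: Price = 0.1456


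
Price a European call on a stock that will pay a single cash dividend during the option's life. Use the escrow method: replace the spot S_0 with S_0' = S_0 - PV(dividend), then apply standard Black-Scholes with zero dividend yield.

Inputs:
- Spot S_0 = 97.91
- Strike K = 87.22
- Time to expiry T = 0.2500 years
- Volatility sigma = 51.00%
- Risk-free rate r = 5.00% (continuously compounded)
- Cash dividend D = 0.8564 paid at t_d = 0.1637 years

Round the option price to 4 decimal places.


Answer: Price = 15.7489

Derivation:
PV(D) = D * exp(-r * t_d) = 0.8564 * 0.99184841 = 0.84941897
S_0' = S_0 - PV(D) = 97.9100 - 0.84941897 = 97.06058103
d1 = (ln(S_0'/K) + (r + sigma^2/2)*T) / (sigma*sqrt(T)) = 0.59574183
d2 = d1 - sigma*sqrt(T) = 0.34074183
exp(-rT) = 0.98757780
N(d1) = 0.72432615; N(d2) = 0.63335103
C = S_0' * N(d1) - K * exp(-rT) * N(d2) = 97.06058103 * 0.72432615 - 87.2200 * 0.98757780 * 0.63335103 = 15.7489


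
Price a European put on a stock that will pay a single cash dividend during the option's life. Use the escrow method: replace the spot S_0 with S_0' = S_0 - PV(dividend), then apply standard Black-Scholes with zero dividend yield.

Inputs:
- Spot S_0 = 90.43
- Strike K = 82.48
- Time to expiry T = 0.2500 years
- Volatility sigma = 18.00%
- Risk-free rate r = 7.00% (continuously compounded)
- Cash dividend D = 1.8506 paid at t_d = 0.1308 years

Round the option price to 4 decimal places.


PV(D) = D * exp(-r * t_d) = 1.8506 * 0.99088579 = 1.83373324
S_0' = S_0 - PV(D) = 90.4300 - 1.83373324 = 88.59626676
d1 = (ln(S_0'/K) + (r + sigma^2/2)*T) / (sigma*sqrt(T)) = 1.03426535
d2 = d1 - sigma*sqrt(T) = 0.94426535
exp(-rT) = 0.98265224
N(-d1) = 0.15050607; N(-d2) = 0.17251703
P = K * exp(-rT) * N(-d2) - S_0' * N(-d1) = 82.4800 * 0.98265224 * 0.17251703 - 88.59626676 * 0.15050607 = 0.6481

Answer: Price = 0.6481


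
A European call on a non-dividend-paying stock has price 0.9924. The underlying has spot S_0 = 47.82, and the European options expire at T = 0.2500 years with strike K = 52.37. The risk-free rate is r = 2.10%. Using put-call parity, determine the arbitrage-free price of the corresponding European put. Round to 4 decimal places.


Put-call parity: C - P = S_0 * exp(-qT) - K * exp(-rT).
S_0 * exp(-qT) = 47.8200 * 1.00000000 = 47.82000000
K * exp(-rT) = 52.3700 * 0.99476376 = 52.09577796
P = C - S*exp(-qT) + K*exp(-rT)
P = 0.9924 - 47.82000000 + 52.09577796 = 5.2682

Answer: Put price = 5.2682


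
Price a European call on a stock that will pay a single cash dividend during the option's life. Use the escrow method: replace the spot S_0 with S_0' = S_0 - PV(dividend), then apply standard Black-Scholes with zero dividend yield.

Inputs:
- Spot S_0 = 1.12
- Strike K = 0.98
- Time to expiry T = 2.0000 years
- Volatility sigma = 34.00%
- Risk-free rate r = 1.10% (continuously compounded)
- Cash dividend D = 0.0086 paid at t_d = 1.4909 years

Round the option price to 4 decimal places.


Answer: Price = 0.2821

Derivation:
PV(D) = D * exp(-r * t_d) = 0.0086 * 0.98373385 = 0.00846011
S_0' = S_0 - PV(D) = 1.1200 - 0.00846011 = 1.11153989
d1 = (ln(S_0'/K) + (r + sigma^2/2)*T) / (sigma*sqrt(T)) = 0.54810976
d2 = d1 - sigma*sqrt(T) = 0.06727715
exp(-rT) = 0.97824024
N(d1) = 0.70819173; N(d2) = 0.52681947
C = S_0' * N(d1) - K * exp(-rT) * N(d2) = 1.11153989 * 0.70819173 - 0.9800 * 0.97824024 * 0.52681947 = 0.2821


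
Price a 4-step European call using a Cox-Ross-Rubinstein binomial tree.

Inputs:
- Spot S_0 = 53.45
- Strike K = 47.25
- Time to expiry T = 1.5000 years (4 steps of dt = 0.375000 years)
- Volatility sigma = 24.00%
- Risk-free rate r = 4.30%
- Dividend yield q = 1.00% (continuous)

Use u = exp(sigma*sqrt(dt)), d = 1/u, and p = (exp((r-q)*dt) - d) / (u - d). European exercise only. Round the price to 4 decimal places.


dt = T/N = 0.375000
u = exp(sigma*sqrt(dt)) = 1.158319; d = 1/u = 0.863320
p = (exp((r-q)*dt) - d) / (u - d) = 0.505534
Discount per step: exp(-r*dt) = 0.984004
Stock lattice S(k, i) with i counting down-moves:
  k=0: S(0,0) = 53.4500
  k=1: S(1,0) = 61.9121; S(1,1) = 46.1445
  k=2: S(2,0) = 71.7140; S(2,1) = 53.4500; S(2,2) = 39.8375
  k=3: S(3,0) = 83.0676; S(3,1) = 61.9121; S(3,2) = 46.1445; S(3,3) = 34.3925
  k=4: S(4,0) = 96.2187; S(4,1) = 71.7140; S(4,2) = 53.4500; S(4,3) = 39.8375; S(4,4) = 29.6917
Terminal payoffs V(N, i) = max(S_T - K, 0):
  V(4,0) = 48.968743; V(4,1) = 24.463958; V(4,2) = 6.200000; V(4,3) = 0.000000; V(4,4) = 0.000000
Backward induction: V(k, i) = exp(-r*dt) * [p * V(k+1, i) + (1-p) * V(k+1, i+1)].
  V(3,0) = exp(-r*dt) * [p*48.968743 + (1-p)*24.463958] = 36.262481
  V(3,1) = exp(-r*dt) * [p*24.463958 + (1-p)*6.200000] = 15.186184
  V(3,2) = exp(-r*dt) * [p*6.200000 + (1-p)*0.000000] = 3.084174
  V(3,3) = exp(-r*dt) * [p*0.000000 + (1-p)*0.000000] = 0.000000
  V(2,0) = exp(-r*dt) * [p*36.262481 + (1-p)*15.186184] = 25.427619
  V(2,1) = exp(-r*dt) * [p*15.186184 + (1-p)*3.084174] = 9.054953
  V(2,2) = exp(-r*dt) * [p*3.084174 + (1-p)*0.000000] = 1.534214
  V(1,0) = exp(-r*dt) * [p*25.427619 + (1-p)*9.054953] = 17.054652
  V(1,1) = exp(-r*dt) * [p*9.054953 + (1-p)*1.534214] = 5.250845
  V(0,0) = exp(-r*dt) * [p*17.054652 + (1-p)*5.250845] = 11.038627

Answer: Price = V(0,0) = 11.0386


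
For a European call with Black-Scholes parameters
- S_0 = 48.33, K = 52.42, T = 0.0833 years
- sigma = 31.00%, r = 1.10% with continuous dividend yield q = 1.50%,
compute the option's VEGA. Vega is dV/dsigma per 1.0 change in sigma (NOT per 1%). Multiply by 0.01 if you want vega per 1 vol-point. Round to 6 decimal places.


Answer: Vega = 3.816823

Derivation:
d1 = -0.8669402056; d2 = -0.9564115976
phi(d1) = 0.2739714998; exp(-qT) = 0.9987512803; exp(-rT) = 0.9990841197
Vega = S * exp(-qT) * phi(d1) * sqrt(T) = 48.3300 * 0.9987512803 * 0.2739714998 * 0.2886173938 = 3.816823


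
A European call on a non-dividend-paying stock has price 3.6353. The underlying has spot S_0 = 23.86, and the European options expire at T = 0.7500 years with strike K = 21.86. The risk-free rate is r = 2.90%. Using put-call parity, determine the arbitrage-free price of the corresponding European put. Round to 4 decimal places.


Put-call parity: C - P = S_0 * exp(-qT) - K * exp(-rT).
S_0 * exp(-qT) = 23.8600 * 1.00000000 = 23.86000000
K * exp(-rT) = 21.8600 * 0.97848483 = 21.38967829
P = C - S*exp(-qT) + K*exp(-rT)
P = 3.6353 - 23.86000000 + 21.38967829 = 1.1650

Answer: Put price = 1.1650


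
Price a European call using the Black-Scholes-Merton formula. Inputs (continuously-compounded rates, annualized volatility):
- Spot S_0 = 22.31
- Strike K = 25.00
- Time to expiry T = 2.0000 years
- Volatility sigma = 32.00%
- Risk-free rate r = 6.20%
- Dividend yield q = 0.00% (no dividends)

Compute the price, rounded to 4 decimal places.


d1 = (ln(S/K) + (r - q + 0.5*sigma^2) * T) / (sigma * sqrt(T)) = 0.24872301
d2 = d1 - sigma * sqrt(T) = -0.20382533
exp(-rT) = 0.88337984; exp(-qT) = 1.00000000
C = S_0 * exp(-qT) * N(d1) - K * exp(-rT) * N(d2)
N(d1) = 0.59821247; N(d2) = 0.41924500
C = 22.3100 * 1.00000000 * 0.59821247 - 25.0000 * 0.88337984 * 0.41924500 = 4.0873

Answer: Price = 4.0873


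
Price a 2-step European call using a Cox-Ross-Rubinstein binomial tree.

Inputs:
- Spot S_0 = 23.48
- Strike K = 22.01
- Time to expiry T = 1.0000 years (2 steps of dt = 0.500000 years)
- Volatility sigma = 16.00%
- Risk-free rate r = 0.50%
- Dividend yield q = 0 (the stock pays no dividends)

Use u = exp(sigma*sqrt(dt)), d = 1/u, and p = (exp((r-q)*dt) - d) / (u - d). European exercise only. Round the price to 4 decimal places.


Answer: Price = V(0,0) = 2.4541

Derivation:
dt = T/N = 0.500000
u = exp(sigma*sqrt(dt)) = 1.119785; d = 1/u = 0.893028
p = (exp((r-q)*dt) - d) / (u - d) = 0.482785
Discount per step: exp(-r*dt) = 0.997503
Stock lattice S(k, i) with i counting down-moves:
  k=0: S(0,0) = 23.4800
  k=1: S(1,0) = 26.2926; S(1,1) = 20.9683
  k=2: S(2,0) = 29.4420; S(2,1) = 23.4800; S(2,2) = 18.7253
Terminal payoffs V(N, i) = max(S_T - K, 0):
  V(2,0) = 7.432028; V(2,1) = 1.470000; V(2,2) = 0.000000
Backward induction: V(k, i) = exp(-r*dt) * [p * V(k+1, i) + (1-p) * V(k+1, i+1)].
  V(1,0) = exp(-r*dt) * [p*7.432028 + (1-p)*1.470000] = 4.337518
  V(1,1) = exp(-r*dt) * [p*1.470000 + (1-p)*0.000000] = 0.707921
  V(0,0) = exp(-r*dt) * [p*4.337518 + (1-p)*0.707921] = 2.454092


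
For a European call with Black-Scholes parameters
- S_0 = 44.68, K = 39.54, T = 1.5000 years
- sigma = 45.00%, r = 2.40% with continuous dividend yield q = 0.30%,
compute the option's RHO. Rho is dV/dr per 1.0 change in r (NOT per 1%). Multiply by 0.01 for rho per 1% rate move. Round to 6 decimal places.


Answer: Rho = 28.682533

Derivation:
d1 = 0.5544704109; d2 = 0.0033352188
phi(d1) = 0.3420982674; exp(-qT) = 0.9955101098; exp(-rT) = 0.9646402935
N(d2) = 0.5013305573
Rho = K*T*exp(-rT)*N(d2) = 39.5400 * 1.5000 * 0.9646402935 * 0.5013305573 = 28.682533


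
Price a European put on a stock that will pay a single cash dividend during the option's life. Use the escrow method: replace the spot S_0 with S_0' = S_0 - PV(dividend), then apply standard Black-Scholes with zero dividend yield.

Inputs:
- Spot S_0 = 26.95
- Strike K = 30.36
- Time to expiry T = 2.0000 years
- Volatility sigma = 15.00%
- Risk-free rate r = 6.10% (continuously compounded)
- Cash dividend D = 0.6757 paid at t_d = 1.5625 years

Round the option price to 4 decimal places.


Answer: Price = 2.5261

Derivation:
PV(D) = D * exp(-r * t_d) = 0.6757 * 0.90908880 = 0.61427130
S_0' = S_0 - PV(D) = 26.9500 - 0.61427130 = 26.33572870
d1 = (ln(S_0'/K) + (r + sigma^2/2)*T) / (sigma*sqrt(T)) = 0.01084499
d2 = d1 - sigma*sqrt(T) = -0.20128704
exp(-rT) = 0.88514837
N(-d1) = 0.49567356; N(-d2) = 0.57976293
P = K * exp(-rT) * N(-d2) - S_0' * N(-d1) = 30.3600 * 0.88514837 * 0.57976293 - 26.33572870 * 0.49567356 = 2.5261


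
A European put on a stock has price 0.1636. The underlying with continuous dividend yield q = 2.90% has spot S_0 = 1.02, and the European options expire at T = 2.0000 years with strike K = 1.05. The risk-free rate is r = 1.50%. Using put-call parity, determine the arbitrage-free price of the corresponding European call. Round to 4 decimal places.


Put-call parity: C - P = S_0 * exp(-qT) - K * exp(-rT).
S_0 * exp(-qT) = 1.0200 * 0.94364995 = 0.96252295
K * exp(-rT) = 1.0500 * 0.97044553 = 1.01896781
C = P + S*exp(-qT) - K*exp(-rT)
C = 0.1636 + 0.96252295 - 1.01896781 = 0.1072

Answer: Call price = 0.1072


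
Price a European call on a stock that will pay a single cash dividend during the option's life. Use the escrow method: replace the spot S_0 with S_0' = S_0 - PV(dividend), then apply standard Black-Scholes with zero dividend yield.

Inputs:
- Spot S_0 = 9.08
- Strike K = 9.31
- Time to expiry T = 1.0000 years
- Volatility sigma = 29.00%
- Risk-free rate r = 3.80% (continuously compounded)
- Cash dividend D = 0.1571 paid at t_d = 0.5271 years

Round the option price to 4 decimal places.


PV(D) = D * exp(-r * t_d) = 0.1571 * 0.98016946 = 0.15398462
S_0' = S_0 - PV(D) = 9.0800 - 0.15398462 = 8.92601538
d1 = (ln(S_0'/K) + (r + sigma^2/2)*T) / (sigma*sqrt(T)) = 0.13079654
d2 = d1 - sigma*sqrt(T) = -0.15920346
exp(-rT) = 0.96271294
N(d1) = 0.55203187; N(d2) = 0.43675429
C = S_0' * N(d1) - K * exp(-rT) * N(d2) = 8.92601538 * 0.55203187 - 9.3100 * 0.96271294 * 0.43675429 = 1.0129

Answer: Price = 1.0129


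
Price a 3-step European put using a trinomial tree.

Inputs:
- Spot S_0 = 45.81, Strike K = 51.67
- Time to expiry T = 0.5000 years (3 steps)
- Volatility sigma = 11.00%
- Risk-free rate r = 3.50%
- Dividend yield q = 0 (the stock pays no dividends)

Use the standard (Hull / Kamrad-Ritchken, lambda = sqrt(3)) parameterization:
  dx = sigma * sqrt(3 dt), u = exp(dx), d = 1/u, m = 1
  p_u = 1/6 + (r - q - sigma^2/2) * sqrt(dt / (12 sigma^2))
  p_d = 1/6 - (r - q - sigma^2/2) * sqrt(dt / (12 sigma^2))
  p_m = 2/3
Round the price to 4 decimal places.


dt = T/N = 0.166667; dx = sigma*sqrt(3*dt) = 0.077782
u = exp(dx) = 1.080887; d = 1/u = 0.925166
p_u = 0.197683, p_m = 0.666667, p_d = 0.135650
Discount per step: exp(-r*dt) = 0.994184
Stock lattice S(k, j) with j the centered position index:
  k=0: S(0,+0) = 45.8100
  k=1: S(1,-1) = 42.3819; S(1,+0) = 45.8100; S(1,+1) = 49.5154
  k=2: S(2,-2) = 39.2103; S(2,-1) = 42.3819; S(2,+0) = 45.8100; S(2,+1) = 49.5154; S(2,+2) = 53.5206
  k=3: S(3,-3) = 36.2760; S(3,-2) = 39.2103; S(3,-1) = 42.3819; S(3,+0) = 45.8100; S(3,+1) = 49.5154; S(3,+2) = 53.5206; S(3,+3) = 57.8497
Terminal payoffs V(N, j) = max(K - S_T, 0):
  V(3,-3) = 15.393971; V(3,-2) = 12.459722; V(3,-1) = 9.288131; V(3,+0) = 5.860000; V(3,+1) = 2.154579; V(3,+2) = 0.000000; V(3,+3) = 0.000000
Backward induction: V(k, j) = exp(-r*dt) * [p_u * V(k+1, j+1) + p_m * V(k+1, j) + p_d * V(k+1, j-1)]
  V(2,-2) = exp(-r*dt) * [p_u*9.288131 + p_m*12.459722 + p_d*15.393971] = 12.159646
  V(2,-1) = exp(-r*dt) * [p_u*5.860000 + p_m*9.288131 + p_d*12.459722] = 8.988091
  V(2,+0) = exp(-r*dt) * [p_u*2.154579 + p_m*5.860000 + p_d*9.288131] = 5.560001
  V(2,+1) = exp(-r*dt) * [p_u*0.000000 + p_m*2.154579 + p_d*5.860000] = 2.218319
  V(2,+2) = exp(-r*dt) * [p_u*0.000000 + p_m*0.000000 + p_d*2.154579] = 0.290570
  V(1,-1) = exp(-r*dt) * [p_u*5.560001 + p_m*8.988091 + p_d*12.159646] = 8.689800
  V(1,+0) = exp(-r*dt) * [p_u*2.218319 + p_m*5.560001 + p_d*8.988091] = 5.333228
  V(1,+1) = exp(-r*dt) * [p_u*0.290570 + p_m*2.218319 + p_d*5.560001] = 2.277214
  V(0,+0) = exp(-r*dt) * [p_u*2.277214 + p_m*5.333228 + p_d*8.689800] = 5.154272

Answer: Price = V(0,0) = 5.1543


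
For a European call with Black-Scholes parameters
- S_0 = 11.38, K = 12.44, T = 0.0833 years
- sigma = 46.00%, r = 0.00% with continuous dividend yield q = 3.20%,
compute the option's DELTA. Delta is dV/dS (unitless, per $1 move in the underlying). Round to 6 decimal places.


Answer: Delta = 0.265439

Derivation:
d1 = -0.6245075314; d2 = -0.7572715325
phi(d1) = 0.3282619499; exp(-qT) = 0.9973379496; exp(-rT) = 1.0000000000
N(d1) = 0.2661471629
Delta = exp(-qT) * N(d1) = 0.9973379496 * 0.2661471629 = 0.265439


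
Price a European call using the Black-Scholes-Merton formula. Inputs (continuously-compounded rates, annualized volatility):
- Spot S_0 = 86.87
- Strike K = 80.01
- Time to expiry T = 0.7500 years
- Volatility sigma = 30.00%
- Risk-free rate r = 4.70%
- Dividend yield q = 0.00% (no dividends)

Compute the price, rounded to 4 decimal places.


Answer: Price = 14.1435

Derivation:
d1 = (ln(S/K) + (r - q + 0.5*sigma^2) * T) / (sigma * sqrt(T)) = 0.58220433
d2 = d1 - sigma * sqrt(T) = 0.32239671
exp(-rT) = 0.96536405; exp(-qT) = 1.00000000
C = S_0 * exp(-qT) * N(d1) - K * exp(-rT) * N(d2)
N(d1) = 0.71978547; N(d2) = 0.62642391
C = 86.8700 * 1.00000000 * 0.71978547 - 80.0100 * 0.96536405 * 0.62642391 = 14.1435
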